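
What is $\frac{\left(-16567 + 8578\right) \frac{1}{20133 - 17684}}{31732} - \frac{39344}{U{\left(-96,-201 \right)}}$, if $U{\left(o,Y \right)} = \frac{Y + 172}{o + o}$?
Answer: $- \frac{587037670463745}{2253638372} \approx -2.6048 \cdot 10^{5}$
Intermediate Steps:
$U{\left(o,Y \right)} = \frac{172 + Y}{2 o}$
$\frac{\left(-16567 + 8578\right) \frac{1}{20133 - 17684}}{31732} - \frac{39344}{U{\left(-96,-201 \right)}} = \frac{\left(-16567 + 8578\right) \frac{1}{20133 - 17684}}{31732} - \frac{39344}{\frac{1}{2} \frac{1}{-96} \left(172 - 201\right)} = - \frac{7989}{2449} \cdot \frac{1}{31732} - \frac{39344}{\frac{1}{2} \left(- \frac{1}{96}\right) \left(-29\right)} = \left(-7989\right) \frac{1}{2449} \cdot \frac{1}{31732} - \frac{39344}{\frac{29}{192}} = \left(- \frac{7989}{2449}\right) \frac{1}{31732} - \frac{7554048}{29} = - \frac{7989}{77711668} - \frac{7554048}{29} = - \frac{587037670463745}{2253638372}$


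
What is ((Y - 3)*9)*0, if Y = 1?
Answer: 0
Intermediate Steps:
((Y - 3)*9)*0 = ((1 - 3)*9)*0 = -2*9*0 = -18*0 = 0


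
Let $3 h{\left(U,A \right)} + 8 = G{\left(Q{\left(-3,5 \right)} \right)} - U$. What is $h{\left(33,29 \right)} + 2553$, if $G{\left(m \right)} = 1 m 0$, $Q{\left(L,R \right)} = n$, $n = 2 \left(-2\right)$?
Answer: $\frac{7618}{3} \approx 2539.3$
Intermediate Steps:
$n = -4$
$Q{\left(L,R \right)} = -4$
$G{\left(m \right)} = 0$ ($G{\left(m \right)} = m 0 = 0$)
$h{\left(U,A \right)} = - \frac{8}{3} - \frac{U}{3}$ ($h{\left(U,A \right)} = - \frac{8}{3} + \frac{0 - U}{3} = - \frac{8}{3} + \frac{\left(-1\right) U}{3} = - \frac{8}{3} - \frac{U}{3}$)
$h{\left(33,29 \right)} + 2553 = \left(- \frac{8}{3} - 11\right) + 2553 = - \frac{41}{3} + 2553 = \frac{7618}{3}$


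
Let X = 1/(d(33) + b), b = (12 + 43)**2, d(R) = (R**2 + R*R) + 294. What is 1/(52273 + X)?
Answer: 5497/287344682 ≈ 1.9130e-5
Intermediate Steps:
d(R) = 294 + 2*R**2 (d(R) = (R**2 + R**2) + 294 = 2*R**2 + 294 = 294 + 2*R**2)
b = 3025 (b = 55**2 = 3025)
X = 1/5497 (X = 1/((294 + 2*33**2) + 3025) = 1/((294 + 2*1089) + 3025) = 1/((294 + 2178) + 3025) = 1/(2472 + 3025) = 1/5497 ≈ 0.00018192)
1/(52273 + X) = 1/(52273 + 1/5497) = 1/(287344682/5497) = 5497/287344682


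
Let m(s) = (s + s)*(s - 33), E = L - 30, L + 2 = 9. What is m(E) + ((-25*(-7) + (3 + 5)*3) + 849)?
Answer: 3624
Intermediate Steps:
L = 7 (L = -2 + 9 = 7)
E = -23 (E = 7 - 30 = -23)
m(s) = 2*s*(-33 + s) (m(s) = (2*s)*(-33 + s) = 2*s*(-33 + s))
m(E) + ((-25*(-7) + (3 + 5)*3) + 849) = 2*(-23)*(-33 - 23) + ((-25*(-7) + (3 + 5)*3) + 849) = 2*(-23)*(-56) + ((175 + 8*3) + 849) = 2576 + ((175 + 24) + 849) = 2576 + (199 + 849) = 2576 + 1048 = 3624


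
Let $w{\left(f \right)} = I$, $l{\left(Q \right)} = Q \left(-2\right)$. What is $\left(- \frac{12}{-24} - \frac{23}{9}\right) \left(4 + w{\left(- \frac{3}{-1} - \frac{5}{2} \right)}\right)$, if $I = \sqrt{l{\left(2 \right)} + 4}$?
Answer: $- \frac{74}{9} \approx -8.2222$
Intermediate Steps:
$l{\left(Q \right)} = - 2 Q$
$I = 0$ ($I = \sqrt{\left(-2\right) 2 + 4} = \sqrt{-4 + 4} = \sqrt{0} = 0$)
$w{\left(f \right)} = 0$
$\left(- \frac{12}{-24} - \frac{23}{9}\right) \left(4 + w{\left(- \frac{3}{-1} - \frac{5}{2} \right)}\right) = \left(- \frac{12}{-24} - \frac{23}{9}\right) \left(4 + 0\right) = \left(\left(-12\right) \left(- \frac{1}{24}\right) - \frac{23}{9}\right) 4 = \left(\frac{1}{2} - \frac{23}{9}\right) 4 = \left(- \frac{37}{18}\right) 4 = - \frac{74}{9}$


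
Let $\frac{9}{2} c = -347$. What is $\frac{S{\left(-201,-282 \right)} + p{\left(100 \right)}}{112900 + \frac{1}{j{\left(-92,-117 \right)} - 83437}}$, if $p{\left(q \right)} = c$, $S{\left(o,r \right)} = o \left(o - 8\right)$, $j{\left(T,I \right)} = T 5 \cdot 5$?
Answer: $\frac{10785343073}{29039121897} \approx 0.37141$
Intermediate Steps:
$j{\left(T,I \right)} = 25 T$ ($j{\left(T,I \right)} = 5 T 5 = 25 T$)
$S{\left(o,r \right)} = o \left(-8 + o\right)$
$c = - \frac{694}{9}$ ($c = \frac{2}{9} \left(-347\right) = - \frac{694}{9} \approx -77.111$)
$p{\left(q \right)} = - \frac{694}{9}$
$\frac{S{\left(-201,-282 \right)} + p{\left(100 \right)}}{112900 + \frac{1}{j{\left(-92,-117 \right)} - 83437}} = \frac{- 201 \left(-8 - 201\right) - \frac{694}{9}}{112900 + \frac{1}{25 \left(-92\right) - 83437}} = \frac{\left(-201\right) \left(-209\right) - \frac{694}{9}}{112900 + \frac{1}{-2300 - 83437}} = \frac{42009 - \frac{694}{9}}{112900 + \frac{1}{-85737}} = \frac{377387}{9 \left(112900 - \frac{1}{85737}\right)} = \frac{377387}{9 \cdot \frac{9679707299}{85737}} = \frac{377387}{9} \cdot \frac{85737}{9679707299} = \frac{10785343073}{29039121897}$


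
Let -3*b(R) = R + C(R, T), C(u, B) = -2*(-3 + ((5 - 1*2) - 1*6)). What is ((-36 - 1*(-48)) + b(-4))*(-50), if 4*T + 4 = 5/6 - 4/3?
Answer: -1400/3 ≈ -466.67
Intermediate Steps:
T = -9/8 (T = -1 + (5/6 - 4/3)/4 = -1 + (1/4)*(-1/2) = -1 - 1/8 = -9/8 ≈ -1.1250)
C(u, B) = 12 (C(u, B) = -2*(-3 + ((5 - 2) - 6)) = -2*(-3 + (3 - 6)) = -2*(-3 - 3) = -2*(-6) = 12)
b(R) = -4 - R/3 (b(R) = -(R + 12)/3 = -(12 + R)/3 = -4 - R/3)
((-36 - 1*(-48)) + b(-4))*(-50) = ((-36 - 1*(-48)) + (-4 - 1/3*(-4)))*(-50) = ((-36 + 48) + (-4 + 4/3))*(-50) = (12 - 8/3)*(-50) = (28/3)*(-50) = -1400/3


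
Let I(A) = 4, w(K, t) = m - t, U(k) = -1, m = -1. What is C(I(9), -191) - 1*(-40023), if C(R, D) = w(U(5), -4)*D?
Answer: 39450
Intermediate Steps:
w(K, t) = -1 - t
C(R, D) = 3*D (C(R, D) = (-1 - 1*(-4))*D = (-1 + 4)*D = 3*D)
C(I(9), -191) - 1*(-40023) = 3*(-191) - 1*(-40023) = -573 + 40023 = 39450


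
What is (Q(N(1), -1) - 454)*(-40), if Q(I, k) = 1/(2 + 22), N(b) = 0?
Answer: 54475/3 ≈ 18158.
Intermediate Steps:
Q(I, k) = 1/24
(Q(N(1), -1) - 454)*(-40) = (1/24 - 454)*(-40) = -10895/24*(-40) = 54475/3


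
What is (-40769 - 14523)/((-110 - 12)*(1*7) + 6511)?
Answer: -55292/5657 ≈ -9.7741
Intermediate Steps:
(-40769 - 14523)/((-110 - 12)*(1*7) + 6511) = -55292/(-122*7 + 6511) = -55292/(-854 + 6511) = -55292/5657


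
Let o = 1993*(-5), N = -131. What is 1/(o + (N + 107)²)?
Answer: -1/9389 ≈ -0.00010651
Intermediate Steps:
o = -9965
1/(o + (N + 107)²) = 1/(-9965 + (-131 + 107)²) = 1/(-9965 + (-24)²) = 1/(-9965 + 576) = 1/(-9389) = -1/9389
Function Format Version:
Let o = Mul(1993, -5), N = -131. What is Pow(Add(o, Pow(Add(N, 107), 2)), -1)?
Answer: Rational(-1, 9389) ≈ -0.00010651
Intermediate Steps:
o = -9965
Pow(Add(o, Pow(Add(N, 107), 2)), -1) = Pow(Add(-9965, Pow(Add(-131, 107), 2)), -1) = Pow(Add(-9965, Pow(-24, 2)), -1) = Pow(Add(-9965, 576), -1) = Pow(-9389, -1) = Rational(-1, 9389)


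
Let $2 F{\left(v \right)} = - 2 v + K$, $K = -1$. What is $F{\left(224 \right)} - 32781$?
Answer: $- \frac{66011}{2} \approx -33006.0$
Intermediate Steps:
$F{\left(v \right)} = - \frac{1}{2} - v$ ($F{\left(v \right)} = \frac{- 2 v - 1}{2} = \frac{-1 - 2 v}{2} = - \frac{1}{2} - v$)
$F{\left(224 \right)} - 32781 = \left(- \frac{1}{2} - 224\right) - 32781 = - \frac{449}{2} - 32781 = - \frac{66011}{2}$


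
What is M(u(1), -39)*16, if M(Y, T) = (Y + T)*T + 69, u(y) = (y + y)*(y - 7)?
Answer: 32928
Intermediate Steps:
u(y) = 2*y*(-7 + y) (u(y) = (2*y)*(-7 + y) = 2*y*(-7 + y))
M(Y, T) = 69 + T*(T + Y) (M(Y, T) = (T + Y)*T + 69 = T*(T + Y) + 69 = 69 + T*(T + Y))
M(u(1), -39)*16 = (69 + (-39)**2 - 78*(-7 + 1))*16 = (69 + 1521 - 78*(-6))*16 = (69 + 1521 - 39*(-12))*16 = (69 + 1521 + 468)*16 = 2058*16 = 32928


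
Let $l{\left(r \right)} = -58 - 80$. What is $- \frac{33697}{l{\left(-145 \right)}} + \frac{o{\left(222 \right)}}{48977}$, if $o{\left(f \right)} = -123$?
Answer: $\frac{1650360995}{6758826} \approx 244.18$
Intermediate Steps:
$l{\left(r \right)} = -138$
$- \frac{33697}{l{\left(-145 \right)}} + \frac{o{\left(222 \right)}}{48977} = - \frac{33697}{-138} - \frac{123}{48977} = \left(-33697\right) \left(- \frac{1}{138}\right) - \frac{123}{48977} = \frac{33697}{138} - \frac{123}{48977} = \frac{1650360995}{6758826}$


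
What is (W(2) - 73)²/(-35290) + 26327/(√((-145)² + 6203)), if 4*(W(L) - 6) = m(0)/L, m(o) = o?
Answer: -4489/35290 + 26327*√6807/13614 ≈ 159.42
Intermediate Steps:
W(L) = 6 (W(L) = 6 + (0/L)/4 = 6 + (¼)*0 = 6 + 0 = 6)
(W(2) - 73)²/(-35290) + 26327/(√((-145)² + 6203)) = (6 - 73)²/(-35290) + 26327/(√((-145)² + 6203)) = (-67)²*(-1/35290) + 26327/(√(21025 + 6203)) = 4489*(-1/35290) + 26327/(√27228) = -4489/35290 + 26327/((2*√6807)) = -4489/35290 + 26327*(√6807/13614) = -4489/35290 + 26327*√6807/13614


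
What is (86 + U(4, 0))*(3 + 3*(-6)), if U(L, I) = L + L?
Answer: -1410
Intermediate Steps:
U(L, I) = 2*L
(86 + U(4, 0))*(3 + 3*(-6)) = (86 + 2*4)*(3 + 3*(-6)) = (86 + 8)*(3 - 18) = 94*(-15) = -1410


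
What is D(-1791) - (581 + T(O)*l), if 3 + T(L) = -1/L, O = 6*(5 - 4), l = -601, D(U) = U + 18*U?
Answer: -219079/6 ≈ -36513.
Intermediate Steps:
D(U) = 19*U
O = 6 (O = 6*1 = 6)
T(L) = -3 - 1/L
D(-1791) - (581 + T(O)*l) = 19*(-1791) - (581 + (-3 - 1/6)*(-601)) = -34029 - (581 + (-3 - 1*⅙)*(-601)) = -34029 - (581 + (-3 - ⅙)*(-601)) = -34029 - (581 - 19/6*(-601)) = -34029 - (581 + 11419/6) = -34029 - 1*14905/6 = -34029 - 14905/6 = -219079/6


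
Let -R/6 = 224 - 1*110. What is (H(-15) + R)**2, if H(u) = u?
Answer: 488601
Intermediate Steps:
R = -684 (R = -6*(224 - 1*110) = -6*(224 - 110) = -6*114 = -684)
(H(-15) + R)**2 = (-15 - 684)**2 = (-699)**2 = 488601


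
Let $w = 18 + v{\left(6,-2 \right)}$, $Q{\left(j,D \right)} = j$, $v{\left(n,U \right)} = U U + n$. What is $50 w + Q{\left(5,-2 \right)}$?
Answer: $1405$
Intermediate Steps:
$v{\left(n,U \right)} = n + U^{2}$ ($v{\left(n,U \right)} = U^{2} + n = n + U^{2}$)
$w = 28$ ($w = 18 + \left(6 + \left(-2\right)^{2}\right) = 18 + \left(6 + 4\right) = 18 + 10 = 28$)
$50 w + Q{\left(5,-2 \right)} = 50 \cdot 28 + 5 = 1400 + 5 = 1405$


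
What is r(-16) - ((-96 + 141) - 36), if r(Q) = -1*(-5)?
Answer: -4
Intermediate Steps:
r(Q) = 5
r(-16) - ((-96 + 141) - 36) = 5 - ((-96 + 141) - 36) = 5 - (45 - 36) = 5 - 1*9 = 5 - 9 = -4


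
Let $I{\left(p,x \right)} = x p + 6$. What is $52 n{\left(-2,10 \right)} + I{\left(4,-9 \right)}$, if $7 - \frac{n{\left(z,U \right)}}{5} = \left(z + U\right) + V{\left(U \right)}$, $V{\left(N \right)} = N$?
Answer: $-2890$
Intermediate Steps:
$I{\left(p,x \right)} = 6 + p x$ ($I{\left(p,x \right)} = p x + 6 = 6 + p x$)
$n{\left(z,U \right)} = 35 - 10 U - 5 z$ ($n{\left(z,U \right)} = 35 - 5 \left(\left(z + U\right) + U\right) = 35 - 5 \left(\left(U + z\right) + U\right) = 35 - 5 \left(z + 2 U\right) = 35 - \left(5 z + 10 U\right) = 35 - 10 U - 5 z$)
$52 n{\left(-2,10 \right)} + I{\left(4,-9 \right)} = 52 \left(35 - 100 - -10\right) + \left(6 + 4 \left(-9\right)\right) = 52 \left(35 - 100 + 10\right) + \left(6 - 36\right) = 52 \left(-55\right) - 30 = -2860 - 30 = -2890$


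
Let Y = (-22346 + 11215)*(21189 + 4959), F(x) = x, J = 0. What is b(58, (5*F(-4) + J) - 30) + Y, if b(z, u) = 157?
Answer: -291053231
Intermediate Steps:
Y = -291053388 (Y = -11131*26148 = -291053388)
b(58, (5*F(-4) + J) - 30) + Y = 157 - 291053388 = -291053231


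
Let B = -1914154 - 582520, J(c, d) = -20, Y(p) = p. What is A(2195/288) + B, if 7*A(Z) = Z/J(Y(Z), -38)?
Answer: -20133179575/8064 ≈ -2.4967e+6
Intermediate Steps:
B = -2496674
A(Z) = -Z/140 (A(Z) = (Z/(-20))/7 = (Z*(-1/20))/7 = (-Z/20)/7 = -Z/140)
A(2195/288) + B = -439/(28*288) - 2496674 = -1/140*2195/288 - 2496674 = -439/8064 - 2496674 = -20133179575/8064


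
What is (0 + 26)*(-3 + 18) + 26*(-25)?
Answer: -260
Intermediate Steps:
(0 + 26)*(-3 + 18) + 26*(-25) = 26*15 - 650 = 390 - 650 = -260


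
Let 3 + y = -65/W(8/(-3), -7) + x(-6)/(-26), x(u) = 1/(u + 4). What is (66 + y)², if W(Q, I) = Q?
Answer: 82609921/10816 ≈ 7637.8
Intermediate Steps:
x(u) = 1/(4 + u)
y = 2225/104 (y = -3 + (-65/(8/(-3)) + 1/((4 - 6)*(-26))) = -3 + (-65/(8*(-⅓)) - 1/26/(-2)) = -3 + (-65/(-8/3) - ½*(-1/26)) = -3 + (-65*(-3/8) + 1/52) = -3 + (195/8 + 1/52) = -3 + 2537/104 = 2225/104 ≈ 21.394)
(66 + y)² = (66 + 2225/104)² = (9089/104)² = 82609921/10816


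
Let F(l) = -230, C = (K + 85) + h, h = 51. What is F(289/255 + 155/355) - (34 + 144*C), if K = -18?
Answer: -17256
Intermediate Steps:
C = 118 (C = (-18 + 85) + 51 = 67 + 51 = 118)
F(289/255 + 155/355) - (34 + 144*C) = -230 - (34 + 144*118) = -230 - (34 + 16992) = -230 - 1*17026 = -230 - 17026 = -17256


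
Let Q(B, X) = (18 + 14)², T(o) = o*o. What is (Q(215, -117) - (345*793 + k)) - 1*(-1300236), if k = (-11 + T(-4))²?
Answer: 1027650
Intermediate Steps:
T(o) = o²
Q(B, X) = 1024 (Q(B, X) = 32² = 1024)
k = 25 (k = (-11 + (-4)²)² = (-11 + 16)² = 5² = 25)
(Q(215, -117) - (345*793 + k)) - 1*(-1300236) = (1024 - (345*793 + 25)) - 1*(-1300236) = (1024 - (273585 + 25)) + 1300236 = (1024 - 1*273610) + 1300236 = (1024 - 273610) + 1300236 = -272586 + 1300236 = 1027650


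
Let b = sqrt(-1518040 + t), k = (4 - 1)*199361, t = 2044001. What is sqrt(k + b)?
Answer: sqrt(598083 + sqrt(525961)) ≈ 773.83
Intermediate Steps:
k = 598083 (k = 3*199361 = 598083)
b = sqrt(525961) (b = sqrt(-1518040 + 2044001) = sqrt(525961) ≈ 725.23)
sqrt(k + b) = sqrt(598083 + sqrt(525961))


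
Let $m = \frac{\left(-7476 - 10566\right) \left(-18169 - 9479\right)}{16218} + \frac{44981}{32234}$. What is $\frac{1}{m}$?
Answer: $\frac{29042834}{893325639689} \approx 3.2511 \cdot 10^{-5}$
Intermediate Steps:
$m = \frac{893325639689}{29042834}$ ($m = \left(-18042\right) \left(-27648\right) \frac{1}{16218} + 44981 \cdot \frac{1}{32234} = 498825216 \cdot \frac{1}{16218} + \frac{44981}{32234} = \frac{27712512}{901} + \frac{44981}{32234} = \frac{893325639689}{29042834} \approx 30759.0$)
$\frac{1}{m} = \frac{1}{\frac{893325639689}{29042834}} = \frac{29042834}{893325639689}$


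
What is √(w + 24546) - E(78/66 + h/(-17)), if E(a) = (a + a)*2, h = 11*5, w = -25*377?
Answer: 1536/187 + √15121 ≈ 131.18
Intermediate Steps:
w = -9425
h = 55
E(a) = 4*a (E(a) = (2*a)*2 = 4*a)
√(w + 24546) - E(78/66 + h/(-17)) = √(-9425 + 24546) - 4*(78/66 + 55/(-17)) = √15121 - 4*(78*(1/66) + 55*(-1/17)) = √15121 - 4*(13/11 - 55/17) = √15121 - 4*(-384)/187 = √15121 - 1*(-1536/187) = √15121 + 1536/187 = 1536/187 + √15121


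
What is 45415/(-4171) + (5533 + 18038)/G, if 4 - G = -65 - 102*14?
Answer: 10109462/2081329 ≈ 4.8572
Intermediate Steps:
G = 1497 (G = 4 - (-65 - 102*14) = 4 - (-65 - 1428) = 4 - 1*(-1493) = 4 + 1493 = 1497)
45415/(-4171) + (5533 + 18038)/G = 45415/(-4171) + (5533 + 18038)/1497 = 45415*(-1/4171) + 23571*(1/1497) = -45415/4171 + 7857/499 = 10109462/2081329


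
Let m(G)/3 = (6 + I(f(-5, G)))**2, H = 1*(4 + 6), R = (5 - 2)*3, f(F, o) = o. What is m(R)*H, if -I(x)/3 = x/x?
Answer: 270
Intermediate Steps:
I(x) = -3 (I(x) = -3*x/x = -3*1 = -3)
R = 9 (R = 3*3 = 9)
H = 10 (H = 1*10 = 10)
m(G) = 27 (m(G) = 3*(6 - 3)**2 = 3*3**2 = 3*9 = 27)
m(R)*H = 27*10 = 270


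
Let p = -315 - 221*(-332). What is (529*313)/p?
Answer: 165577/73057 ≈ 2.2664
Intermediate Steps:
p = 73057 (p = -315 + 73372 = 73057)
(529*313)/p = (529*313)/73057 = 165577*(1/73057) = 165577/73057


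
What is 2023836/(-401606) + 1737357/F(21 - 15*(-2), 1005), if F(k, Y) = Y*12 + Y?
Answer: 111881929667/874497065 ≈ 127.94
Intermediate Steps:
F(k, Y) = 13*Y (F(k, Y) = 12*Y + Y = 13*Y)
2023836/(-401606) + 1737357/F(21 - 15*(-2), 1005) = 2023836/(-401606) + 1737357/((13*1005)) = 2023836*(-1/401606) + 1737357/13065 = -1011918/200803 + 1737357*(1/13065) = -1011918/200803 + 579119/4355 = 111881929667/874497065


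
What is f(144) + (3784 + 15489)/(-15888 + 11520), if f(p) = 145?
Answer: 614087/4368 ≈ 140.59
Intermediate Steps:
f(144) + (3784 + 15489)/(-15888 + 11520) = 145 + (3784 + 15489)/(-15888 + 11520) = 145 + 19273/(-4368) = 145 + 19273*(-1/4368) = 145 - 19273/4368 = 614087/4368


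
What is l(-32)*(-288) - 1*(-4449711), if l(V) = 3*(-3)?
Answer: 4452303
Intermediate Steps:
l(V) = -9
l(-32)*(-288) - 1*(-4449711) = -9*(-288) - 1*(-4449711) = 2592 + 4449711 = 4452303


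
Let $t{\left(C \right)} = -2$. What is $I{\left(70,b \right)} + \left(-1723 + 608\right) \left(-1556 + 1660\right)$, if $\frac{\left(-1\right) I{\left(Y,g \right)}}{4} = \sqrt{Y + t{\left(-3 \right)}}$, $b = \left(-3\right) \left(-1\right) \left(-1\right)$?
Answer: $-115960 - 8 \sqrt{17} \approx -1.1599 \cdot 10^{5}$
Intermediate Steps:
$b = -3$ ($b = 3 \left(-1\right) = -3$)
$I{\left(Y,g \right)} = - 4 \sqrt{-2 + Y}$ ($I{\left(Y,g \right)} = - 4 \sqrt{Y - 2} = - 4 \sqrt{-2 + Y}$)
$I{\left(70,b \right)} + \left(-1723 + 608\right) \left(-1556 + 1660\right) = - 4 \sqrt{-2 + 70} + \left(-1723 + 608\right) \left(-1556 + 1660\right) = - 4 \sqrt{68} - 115960 = - 4 \cdot 2 \sqrt{17} - 115960 = - 8 \sqrt{17} - 115960 = -115960 - 8 \sqrt{17}$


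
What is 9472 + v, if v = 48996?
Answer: 58468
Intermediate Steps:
9472 + v = 9472 + 48996 = 58468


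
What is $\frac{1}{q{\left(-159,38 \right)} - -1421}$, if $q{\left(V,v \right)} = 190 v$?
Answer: $\frac{1}{8641} \approx 0.00011573$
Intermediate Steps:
$\frac{1}{q{\left(-159,38 \right)} - -1421} = \frac{1}{190 \cdot 38 - -1421} = \frac{1}{7220 + \left(-31476 + 32897\right)} = \frac{1}{7220 + 1421} = \frac{1}{8641}$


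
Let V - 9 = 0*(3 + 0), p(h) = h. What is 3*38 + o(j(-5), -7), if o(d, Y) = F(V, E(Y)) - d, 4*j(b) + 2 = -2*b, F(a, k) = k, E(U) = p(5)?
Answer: 117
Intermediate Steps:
E(U) = 5
V = 9 (V = 9 + 0*(3 + 0) = 9 + 0*3 = 9 + 0 = 9)
j(b) = -½ - b/2 (j(b) = -½ + (-2*b)/4 = -½ - b/2)
o(d, Y) = 5 - d
3*38 + o(j(-5), -7) = 3*38 + (5 - (-½ - ½*(-5))) = 114 + (5 - (-½ + 5/2)) = 114 + (5 - 1*2) = 114 + (5 - 2) = 114 + 3 = 117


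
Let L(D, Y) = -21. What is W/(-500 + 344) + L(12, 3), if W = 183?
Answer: -1153/52 ≈ -22.173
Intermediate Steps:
W/(-500 + 344) + L(12, 3) = 183/(-500 + 344) - 21 = 183/(-156) - 21 = -1/156*183 - 21 = -61/52 - 21 = -1153/52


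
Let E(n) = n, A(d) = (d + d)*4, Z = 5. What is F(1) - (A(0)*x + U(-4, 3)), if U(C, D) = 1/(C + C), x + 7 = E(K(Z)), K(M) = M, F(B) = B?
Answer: 9/8 ≈ 1.1250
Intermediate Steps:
A(d) = 8*d (A(d) = (2*d)*4 = 8*d)
x = -2 (x = -7 + 5 = -2)
U(C, D) = 1/(2*C)
F(1) - (A(0)*x + U(-4, 3)) = 1 - ((8*0)*(-2) + (1/2)/(-4)) = 1 - (0*(-2) + (1/2)*(-1/4)) = 1 - (0 - 1/8) = 1 - 1*(-1/8) = 1 + 1/8 = 9/8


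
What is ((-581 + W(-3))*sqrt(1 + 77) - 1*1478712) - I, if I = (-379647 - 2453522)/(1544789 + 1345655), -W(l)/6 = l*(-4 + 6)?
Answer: -4274131394959/2890444 - 545*sqrt(78) ≈ -1.4835e+6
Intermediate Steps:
W(l) = -12*l (W(l) = -6*l*(-4 + 6) = -6*l*2 = -12*l)
I = -2833169/2890444 ≈ -0.98018
((-581 + W(-3))*sqrt(1 + 77) - 1*1478712) - I = ((-581 - 12*(-3))*sqrt(1 + 77) - 1*1478712) - 1*(-2833169/2890444) = ((-581 + 36)*sqrt(78) - 1478712) + 2833169/2890444 = (-545*sqrt(78) - 1478712) + 2833169/2890444 = (-1478712 - 545*sqrt(78)) + 2833169/2890444 = -4274131394959/2890444 - 545*sqrt(78)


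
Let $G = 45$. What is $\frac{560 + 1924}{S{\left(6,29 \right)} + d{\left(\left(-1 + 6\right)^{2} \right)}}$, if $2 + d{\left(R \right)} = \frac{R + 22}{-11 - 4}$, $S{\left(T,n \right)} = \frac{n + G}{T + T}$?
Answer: $\frac{74520}{31} \approx 2403.9$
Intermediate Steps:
$S{\left(T,n \right)} = \frac{45 + n}{2 T}$ ($S{\left(T,n \right)} = \frac{n + 45}{T + T} = \frac{45 + n}{2 T}$)
$d{\left(R \right)} = - \frac{52}{15} - \frac{R}{15}$ ($d{\left(R \right)} = -2 + \frac{R + 22}{-11 - 4} = -2 + \frac{22 + R}{-15} = -2 + \left(22 + R\right) \left(- \frac{1}{15}\right) = -2 - \left(\frac{22}{15} + \frac{R}{15}\right) = - \frac{52}{15} - \frac{R}{15}$)
$\frac{560 + 1924}{S{\left(6,29 \right)} + d{\left(\left(-1 + 6\right)^{2} \right)}} = \frac{560 + 1924}{\frac{45 + 29}{2 \cdot 6} - \left(\frac{52}{15} + \frac{\left(-1 + 6\right)^{2}}{15}\right)} = \frac{2484}{\frac{1}{2} \cdot \frac{1}{6} \cdot 74 - \left(\frac{52}{15} + \frac{5^{2}}{15}\right)} = \frac{2484}{\frac{37}{6} - \frac{77}{15}} = \frac{2484}{\frac{31}{30}} = 2484 \cdot \frac{30}{31} = \frac{74520}{31}$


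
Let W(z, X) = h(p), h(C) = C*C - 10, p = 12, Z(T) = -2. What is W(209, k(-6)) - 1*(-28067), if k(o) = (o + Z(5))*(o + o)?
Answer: 28201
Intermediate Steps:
h(C) = -10 + C² (h(C) = C² - 10 = -10 + C²)
k(o) = 2*o*(-2 + o) (k(o) = (o - 2)*(o + o) = (-2 + o)*(2*o) = 2*o*(-2 + o))
W(z, X) = 134 (W(z, X) = -10 + 12² = -10 + 144 = 134)
W(209, k(-6)) - 1*(-28067) = 134 - 1*(-28067) = 134 + 28067 = 28201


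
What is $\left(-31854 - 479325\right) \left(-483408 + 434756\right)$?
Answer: $24869880708$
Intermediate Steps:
$\left(-31854 - 479325\right) \left(-483408 + 434756\right) = \left(-511179\right) \left(-48652\right) = 24869880708$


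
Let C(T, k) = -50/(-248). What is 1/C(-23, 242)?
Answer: 124/25 ≈ 4.9600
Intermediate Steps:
C(T, k) = 25/124 (C(T, k) = -50*(-1/248) = 25/124)
1/C(-23, 242) = 1/(25/124) = 124/25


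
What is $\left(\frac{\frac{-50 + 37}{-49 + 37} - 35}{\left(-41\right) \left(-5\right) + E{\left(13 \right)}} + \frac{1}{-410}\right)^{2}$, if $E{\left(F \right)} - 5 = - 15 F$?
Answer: $\frac{11162281}{2178576} \approx 5.1237$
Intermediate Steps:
$E{\left(F \right)} = 5 - 15 F$
$\left(\frac{\frac{-50 + 37}{-49 + 37} - 35}{\left(-41\right) \left(-5\right) + E{\left(13 \right)}} + \frac{1}{-410}\right)^{2} = \left(\frac{\frac{-50 + 37}{-49 + 37} - 35}{\left(-41\right) \left(-5\right) + \left(5 - 195\right)} + \frac{1}{-410}\right)^{2} = \left(\frac{- \frac{13}{-12} - 35}{205 + \left(5 - 195\right)} - \frac{1}{410}\right)^{2} = \left(\frac{\left(-13\right) \left(- \frac{1}{12}\right) - 35}{205 - 190} - \frac{1}{410}\right)^{2} = \left(\frac{\frac{13}{12} - 35}{15} - \frac{1}{410}\right)^{2} = \left(\left(- \frac{407}{12}\right) \frac{1}{15} - \frac{1}{410}\right)^{2} = \left(- \frac{407}{180} - \frac{1}{410}\right)^{2} = \left(- \frac{3341}{1476}\right)^{2} = \frac{11162281}{2178576}$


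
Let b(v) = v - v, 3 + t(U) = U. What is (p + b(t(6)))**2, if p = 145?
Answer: 21025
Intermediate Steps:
t(U) = -3 + U
b(v) = 0
(p + b(t(6)))**2 = (145 + 0)**2 = 145**2 = 21025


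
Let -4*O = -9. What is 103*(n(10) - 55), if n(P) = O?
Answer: -21733/4 ≈ -5433.3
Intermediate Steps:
O = 9/4 (O = -¼*(-9) = 9/4 ≈ 2.2500)
n(P) = 9/4
103*(n(10) - 55) = 103*(9/4 - 55) = 103*(-211/4) = -21733/4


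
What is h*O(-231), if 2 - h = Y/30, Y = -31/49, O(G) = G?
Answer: -32681/70 ≈ -466.87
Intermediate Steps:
Y = -31/49 (Y = -31*1/49 = -31/49 ≈ -0.63265)
h = 2971/1470 (h = 2 - (-31)/(49*30) = 2 - 1*(-31/1470) = 2 + 31/1470 = 2971/1470 ≈ 2.0211)
h*O(-231) = (2971/1470)*(-231) = -32681/70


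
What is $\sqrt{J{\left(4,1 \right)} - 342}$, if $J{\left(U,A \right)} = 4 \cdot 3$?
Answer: $i \sqrt{330} \approx 18.166 i$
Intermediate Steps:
$J{\left(U,A \right)} = 12$
$\sqrt{J{\left(4,1 \right)} - 342} = \sqrt{12 - 342} = \sqrt{-330} = i \sqrt{330}$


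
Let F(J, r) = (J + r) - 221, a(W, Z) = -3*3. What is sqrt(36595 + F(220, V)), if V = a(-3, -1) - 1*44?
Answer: sqrt(36541) ≈ 191.16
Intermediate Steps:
a(W, Z) = -9
V = -53 (V = -9 - 1*44 = -9 - 44 = -53)
F(J, r) = -221 + J + r
sqrt(36595 + F(220, V)) = sqrt(36595 + (-221 + 220 - 53)) = sqrt(36595 - 54) = sqrt(36541)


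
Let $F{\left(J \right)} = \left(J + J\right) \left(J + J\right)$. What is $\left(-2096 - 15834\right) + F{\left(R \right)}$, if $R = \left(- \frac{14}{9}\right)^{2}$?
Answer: $- \frac{117485066}{6561} \approx -17907.0$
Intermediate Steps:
$R = \frac{196}{81}$ ($R = \left(\left(-14\right) \frac{1}{9}\right)^{2} = \left(- \frac{14}{9}\right)^{2} = \frac{196}{81} \approx 2.4198$)
$F{\left(J \right)} = 4 J^{2}$ ($F{\left(J \right)} = 2 J 2 J = 4 J^{2}$)
$\left(-2096 - 15834\right) + F{\left(R \right)} = \left(-2096 - 15834\right) + 4 \left(\frac{196}{81}\right)^{2} = \left(-2096 - 15834\right) + 4 \cdot \frac{38416}{6561} = -17930 + \frac{153664}{6561} = - \frac{117485066}{6561}$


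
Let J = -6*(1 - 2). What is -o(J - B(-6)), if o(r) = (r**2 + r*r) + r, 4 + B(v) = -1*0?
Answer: -210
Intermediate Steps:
J = 6 (J = -6*(-1) = 6)
B(v) = -4 (B(v) = -4 - 1*0 = -4 + 0 = -4)
o(r) = r + 2*r**2 (o(r) = (r**2 + r**2) + r = 2*r**2 + r = r + 2*r**2)
-o(J - B(-6)) = -(6 - 1*(-4))*(1 + 2*(6 - 1*(-4))) = -(6 + 4)*(1 + 2*(6 + 4)) = -10*(1 + 2*10) = -10*(1 + 20) = -10*21 = -1*210 = -210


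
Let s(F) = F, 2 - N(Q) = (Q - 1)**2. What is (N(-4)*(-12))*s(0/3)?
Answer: 0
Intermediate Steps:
N(Q) = 2 - (-1 + Q)**2 (N(Q) = 2 - (Q - 1)**2 = 2 - (-1 + Q)**2)
(N(-4)*(-12))*s(0/3) = ((2 - (-1 - 4)**2)*(-12))*(0/3) = ((2 - 1*(-5)**2)*(-12))*(0*(1/3)) = ((2 - 1*25)*(-12))*0 = ((2 - 25)*(-12))*0 = -23*(-12)*0 = 276*0 = 0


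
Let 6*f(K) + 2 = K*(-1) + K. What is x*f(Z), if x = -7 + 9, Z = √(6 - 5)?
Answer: -⅔ ≈ -0.66667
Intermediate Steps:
Z = 1 (Z = √1 = 1)
x = 2
f(K) = -⅓ (f(K) = -⅓ + (K*(-1) + K)/6 = -⅓ + (-K + K)/6 = -⅓ + (⅙)*0 = -⅓ + 0 = -⅓)
x*f(Z) = 2*(-⅓) = -⅔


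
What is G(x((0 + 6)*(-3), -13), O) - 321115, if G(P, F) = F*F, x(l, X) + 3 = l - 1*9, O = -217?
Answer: -274026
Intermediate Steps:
x(l, X) = -12 + l (x(l, X) = -3 + (l - 1*9) = -3 + (l - 9) = -3 + (-9 + l) = -12 + l)
G(P, F) = F²
G(x((0 + 6)*(-3), -13), O) - 321115 = (-217)² - 321115 = 47089 - 321115 = -274026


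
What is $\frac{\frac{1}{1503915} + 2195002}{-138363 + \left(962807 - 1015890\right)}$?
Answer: $- \frac{3301096432831}{287918511090} \approx -11.465$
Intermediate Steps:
$\frac{\frac{1}{1503915} + 2195002}{-138363 + \left(962807 - 1015890\right)} = \frac{3301096432831}{1503915 \left(-138363 - 53083\right)} = \frac{3301096432831}{1503915 \left(-191446\right)} = \frac{3301096432831}{1503915} \left(- \frac{1}{191446}\right) = - \frac{3301096432831}{287918511090}$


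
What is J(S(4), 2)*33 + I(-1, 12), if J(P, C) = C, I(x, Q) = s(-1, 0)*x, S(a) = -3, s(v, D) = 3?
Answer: 63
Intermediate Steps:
I(x, Q) = 3*x
J(S(4), 2)*33 + I(-1, 12) = 2*33 + 3*(-1) = 66 - 3 = 63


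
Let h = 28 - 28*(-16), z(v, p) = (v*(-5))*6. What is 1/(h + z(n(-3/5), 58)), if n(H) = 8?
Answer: 1/236 ≈ 0.0042373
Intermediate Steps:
z(v, p) = -30*v (z(v, p) = -5*v*6 = -30*v)
h = 476 (h = 28 + 448 = 476)
1/(h + z(n(-3/5), 58)) = 1/(476 - 30*8) = 1/(476 - 240) = 1/236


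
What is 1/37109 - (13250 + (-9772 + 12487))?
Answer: -592445184/37109 ≈ -15965.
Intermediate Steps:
1/37109 - (13250 + (-9772 + 12487)) = 1/37109 - (13250 + 2715) = 1/37109 - 1*15965 = 1/37109 - 15965 = -592445184/37109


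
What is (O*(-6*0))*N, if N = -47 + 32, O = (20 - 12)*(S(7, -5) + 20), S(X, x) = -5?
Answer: 0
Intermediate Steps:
O = 120 (O = (20 - 12)*(-5 + 20) = 8*15 = 120)
N = -15
(O*(-6*0))*N = (120*(-6*0))*(-15) = (120*0)*(-15) = 0*(-15) = 0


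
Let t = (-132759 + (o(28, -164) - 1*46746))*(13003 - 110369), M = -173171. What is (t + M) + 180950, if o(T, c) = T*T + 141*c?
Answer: 19652848049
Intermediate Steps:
o(T, c) = T**2 + 141*c
t = 19652840270 (t = (-132759 + ((28**2 + 141*(-164)) - 1*46746))*(13003 - 110369) = (-132759 + ((784 - 23124) - 46746))*(-97366) = (-132759 + (-22340 - 46746))*(-97366) = (-132759 - 69086)*(-97366) = -201845*(-97366) = 19652840270)
(t + M) + 180950 = (19652840270 - 173171) + 180950 = 19652667099 + 180950 = 19652848049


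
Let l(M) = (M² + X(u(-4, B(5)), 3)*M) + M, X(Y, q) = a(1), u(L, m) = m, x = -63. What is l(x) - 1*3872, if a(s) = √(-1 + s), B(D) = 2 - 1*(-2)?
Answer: 34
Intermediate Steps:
B(D) = 4 (B(D) = 2 + 2 = 4)
X(Y, q) = 0 (X(Y, q) = √(-1 + 1) = √0 = 0)
l(M) = M + M² (l(M) = (M² + 0*M) + M = (M² + 0) + M = M² + M = M + M²)
l(x) - 1*3872 = -63*(1 - 63) - 1*3872 = -63*(-62) - 3872 = 3906 - 3872 = 34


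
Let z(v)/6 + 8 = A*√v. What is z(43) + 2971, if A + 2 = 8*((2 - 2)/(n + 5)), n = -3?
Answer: 2923 - 12*√43 ≈ 2844.3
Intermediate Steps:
A = -2 (A = -2 + 8*((2 - 2)/(-3 + 5)) = -2 + 8*(0/2) = -2 + 8*(0*(½)) = -2 + 8*0 = -2 + 0 = -2)
z(v) = -48 - 12*√v (z(v) = -48 + 6*(-2*√v) = -48 - 12*√v)
z(43) + 2971 = (-48 - 12*√43) + 2971 = 2923 - 12*√43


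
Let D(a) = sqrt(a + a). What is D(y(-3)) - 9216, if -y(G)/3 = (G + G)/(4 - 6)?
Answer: -9216 + 3*I*sqrt(2) ≈ -9216.0 + 4.2426*I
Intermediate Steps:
y(G) = 3*G (y(G) = -3*(G + G)/(4 - 6) = -3*2*G/(-2) = -3*2*G*(-1)/2 = -(-3)*G = 3*G)
D(a) = sqrt(2)*sqrt(a) (D(a) = sqrt(2*a) = sqrt(2)*sqrt(a))
D(y(-3)) - 9216 = sqrt(2)*sqrt(3*(-3)) - 9216 = sqrt(2)*sqrt(-9) - 9216 = sqrt(2)*(3*I) - 9216 = 3*I*sqrt(2) - 9216 = -9216 + 3*I*sqrt(2)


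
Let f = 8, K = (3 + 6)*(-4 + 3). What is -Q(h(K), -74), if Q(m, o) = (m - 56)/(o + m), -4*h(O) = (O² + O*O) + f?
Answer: -197/233 ≈ -0.84549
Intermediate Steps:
K = -9 (K = 9*(-1) = -9)
h(O) = -2 - O²/2 (h(O) = -((O² + O*O) + 8)/4 = -((O² + O²) + 8)/4 = -(2*O² + 8)/4 = -(8 + 2*O²)/4 = -2 - O²/2)
Q(m, o) = (-56 + m)/(m + o)
-Q(h(K), -74) = -(-56 + (-2 - ½*(-9)²))/((-2 - ½*(-9)²) - 74) = -(-56 + (-2 - ½*81))/((-2 - ½*81) - 74) = -(-56 + (-2 - 81/2))/((-2 - 81/2) - 74) = -(-56 - 85/2)/(-85/2 - 74) = -(-197)/((-233/2)*2) = -(-2)*(-197)/(233*2) = -1*197/233 = -197/233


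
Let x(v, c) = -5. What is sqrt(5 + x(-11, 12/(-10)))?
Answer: 0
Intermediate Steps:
sqrt(5 + x(-11, 12/(-10))) = sqrt(5 - 5) = sqrt(0) = 0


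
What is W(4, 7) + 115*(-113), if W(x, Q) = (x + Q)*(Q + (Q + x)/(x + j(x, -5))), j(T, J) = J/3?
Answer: -90063/7 ≈ -12866.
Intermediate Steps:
j(T, J) = J/3 (j(T, J) = J*(⅓) = J/3)
W(x, Q) = (Q + x)*(Q + (Q + x)/(-5/3 + x)) (W(x, Q) = (x + Q)*(Q + (Q + x)/(x + (⅓)*(-5))) = (Q + x)*(Q + (Q + x)/(x - 5/3)) = (Q + x)*(Q + (Q + x)/(-5/3 + x)))
W(4, 7) + 115*(-113) = (-2*7² + 3*4² + 7*4 + 3*7*4² + 3*4*7²)/(-5 + 3*4) + 115*(-113) = (-2*49 + 3*16 + 28 + 3*7*16 + 3*4*49)/(-5 + 12) - 12995 = (-98 + 48 + 28 + 336 + 588)/7 - 12995 = (⅐)*902 - 12995 = 902/7 - 12995 = -90063/7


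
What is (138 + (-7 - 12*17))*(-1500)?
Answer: 109500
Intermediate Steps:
(138 + (-7 - 12*17))*(-1500) = (138 + (-7 - 204))*(-1500) = (138 - 211)*(-1500) = -73*(-1500) = 109500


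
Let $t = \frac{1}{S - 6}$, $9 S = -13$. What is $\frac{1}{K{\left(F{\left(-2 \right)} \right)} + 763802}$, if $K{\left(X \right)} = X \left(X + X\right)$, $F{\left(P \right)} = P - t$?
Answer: $\frac{4489}{3428738428} \approx 1.3092 \cdot 10^{-6}$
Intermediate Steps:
$S = - \frac{13}{9}$ ($S = \frac{1}{9} \left(-13\right) = - \frac{13}{9} \approx -1.4444$)
$t = - \frac{9}{67}$ ($t = \frac{1}{- \frac{13}{9} - 6} = \frac{1}{- \frac{67}{9}} = - \frac{9}{67} \approx -0.13433$)
$F{\left(P \right)} = \frac{9}{67} + P$ ($F{\left(P \right)} = P - - \frac{9}{67} = P + \frac{9}{67} = \frac{9}{67} + P$)
$K{\left(X \right)} = 2 X^{2}$ ($K{\left(X \right)} = X 2 X = 2 X^{2}$)
$\frac{1}{K{\left(F{\left(-2 \right)} \right)} + 763802} = \frac{1}{2 \left(\frac{9}{67} - 2\right)^{2} + 763802} = \frac{1}{2 \left(- \frac{125}{67}\right)^{2} + 763802} = \frac{1}{2 \cdot \frac{15625}{4489} + 763802} = \frac{1}{\frac{31250}{4489} + 763802} = \frac{1}{\frac{3428738428}{4489}} = \frac{4489}{3428738428}$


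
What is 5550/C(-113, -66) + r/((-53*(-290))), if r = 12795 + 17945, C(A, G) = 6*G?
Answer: -793/66 ≈ -12.015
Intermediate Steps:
r = 30740
5550/C(-113, -66) + r/((-53*(-290))) = 5550/((6*(-66))) + 30740/((-53*(-290))) = 5550/(-396) + 30740/15370 = 5550*(-1/396) + 30740*(1/15370) = -925/66 + 2 = -793/66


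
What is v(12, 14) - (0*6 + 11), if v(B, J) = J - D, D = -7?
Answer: 10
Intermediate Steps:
v(B, J) = 7 + J (v(B, J) = J - 1*(-7) = J + 7 = 7 + J)
v(12, 14) - (0*6 + 11) = (7 + 14) - (0*6 + 11) = 21 - (0 + 11) = 21 - 1*11 = 21 - 11 = 10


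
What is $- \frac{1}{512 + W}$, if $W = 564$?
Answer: $- \frac{1}{1076} \approx -0.00092937$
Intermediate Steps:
$- \frac{1}{512 + W} = - \frac{1}{512 + 564} = - \frac{1}{1076}$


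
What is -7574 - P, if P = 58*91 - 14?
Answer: -12838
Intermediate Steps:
P = 5264 (P = 5278 - 14 = 5264)
-7574 - P = -7574 - 1*5264 = -7574 - 5264 = -12838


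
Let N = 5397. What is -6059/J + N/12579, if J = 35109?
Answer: 64984/253377 ≈ 0.25647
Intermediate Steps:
-6059/J + N/12579 = -6059/35109 + 5397/12579 = -6059*1/35109 + 5397*(1/12579) = -73/423 + 257/599 = 64984/253377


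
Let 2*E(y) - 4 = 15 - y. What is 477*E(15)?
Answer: 954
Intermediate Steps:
E(y) = 19/2 - y/2 (E(y) = 2 + (15 - y)/2 = 2 + (15/2 - y/2) = 19/2 - y/2)
477*E(15) = 477*(19/2 - 1/2*15) = 477*(19/2 - 15/2) = 477*2 = 954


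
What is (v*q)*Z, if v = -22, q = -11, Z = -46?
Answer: -11132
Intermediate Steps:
(v*q)*Z = -22*(-11)*(-46) = 242*(-46) = -11132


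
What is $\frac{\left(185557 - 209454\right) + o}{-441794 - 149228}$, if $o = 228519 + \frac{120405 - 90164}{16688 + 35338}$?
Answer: $- \frac{10645694413}{30748510572} \approx -0.34622$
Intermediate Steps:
$o = \frac{11888959735}{52026}$ ($o = 228519 + \frac{30241}{52026} = \frac{11888959735}{52026} \approx 2.2852 \cdot 10^{5}$)
$\frac{\left(185557 - 209454\right) + o}{-441794 - 149228} = \frac{\left(185557 - 209454\right) + \frac{11888959735}{52026}}{-441794 - 149228} = \frac{\left(185557 - 209454\right) + \frac{11888959735}{52026}}{-591022} = \left(-23897 + \frac{11888959735}{52026}\right) \left(- \frac{1}{591022}\right) = \frac{10645694413}{52026} \left(- \frac{1}{591022}\right) = - \frac{10645694413}{30748510572}$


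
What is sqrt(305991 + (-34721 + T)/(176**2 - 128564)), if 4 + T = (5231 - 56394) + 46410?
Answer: sqrt(728520992870842)/48794 ≈ 553.17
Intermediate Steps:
T = -4757 (T = -4 + ((5231 - 56394) + 46410) = -4 + (-51163 + 46410) = -4 - 4753 = -4757)
sqrt(305991 + (-34721 + T)/(176**2 - 128564)) = sqrt(305991 + (-34721 - 4757)/(176**2 - 128564)) = sqrt(305991 - 39478/(30976 - 128564)) = sqrt(305991 - 39478/(-97588)) = sqrt(305991 - 39478*(-1/97588)) = sqrt(305991 + 19739/48794) = sqrt(14930544593/48794) = sqrt(728520992870842)/48794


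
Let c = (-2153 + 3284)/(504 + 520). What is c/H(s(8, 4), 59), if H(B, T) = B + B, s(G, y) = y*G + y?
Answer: 377/24576 ≈ 0.015340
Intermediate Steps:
c = 1131/1024 ≈ 1.1045
s(G, y) = y + G*y (s(G, y) = G*y + y = y + G*y)
H(B, T) = 2*B
c/H(s(8, 4), 59) = 1131/(1024*((2*(4*(1 + 8))))) = 1131/(1024*((2*(4*9)))) = 1131/(1024*((2*36))) = (1131/1024)/72 = (1131/1024)*(1/72) = 377/24576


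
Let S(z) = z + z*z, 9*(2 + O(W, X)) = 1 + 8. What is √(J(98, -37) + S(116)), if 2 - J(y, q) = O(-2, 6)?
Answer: 5*√543 ≈ 116.51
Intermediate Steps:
O(W, X) = -1 (O(W, X) = -2 + (1 + 8)/9 = -2 + (⅑)*9 = -2 + 1 = -1)
J(y, q) = 3 (J(y, q) = 2 - 1*(-1) = 2 + 1 = 3)
S(z) = z + z²
√(J(98, -37) + S(116)) = √(3 + 116*(1 + 116)) = √(3 + 116*117) = √(3 + 13572) = √13575 = 5*√543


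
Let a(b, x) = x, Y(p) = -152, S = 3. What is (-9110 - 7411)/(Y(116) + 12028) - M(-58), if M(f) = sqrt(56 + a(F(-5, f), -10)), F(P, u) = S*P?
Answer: -16521/11876 - sqrt(46) ≈ -8.1735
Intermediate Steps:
F(P, u) = 3*P
M(f) = sqrt(46) (M(f) = sqrt(56 - 10) = sqrt(46))
(-9110 - 7411)/(Y(116) + 12028) - M(-58) = (-9110 - 7411)/(-152 + 12028) - sqrt(46) = -16521/11876 - sqrt(46)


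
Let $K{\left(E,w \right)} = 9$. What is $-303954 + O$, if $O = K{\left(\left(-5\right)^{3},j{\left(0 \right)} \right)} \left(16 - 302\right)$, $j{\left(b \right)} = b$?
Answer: $-306528$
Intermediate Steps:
$O = -2574$ ($O = 9 \left(16 - 302\right) = 9 \left(-286\right) = -2574$)
$-303954 + O = -303954 - 2574 = -306528$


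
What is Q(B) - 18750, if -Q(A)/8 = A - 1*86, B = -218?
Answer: -16318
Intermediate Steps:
Q(A) = 688 - 8*A (Q(A) = -8*(A - 1*86) = -8*(A - 86) = -8*(-86 + A) = 688 - 8*A)
Q(B) - 18750 = (688 - 8*(-218)) - 18750 = (688 + 1744) - 18750 = 2432 - 18750 = -16318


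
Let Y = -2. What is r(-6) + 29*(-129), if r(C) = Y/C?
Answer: -11222/3 ≈ -3740.7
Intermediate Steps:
r(C) = -2/C
r(-6) + 29*(-129) = -2/(-6) + 29*(-129) = -2*(-⅙) - 3741 = ⅓ - 3741 = -11222/3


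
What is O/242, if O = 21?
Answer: 21/242 ≈ 0.086777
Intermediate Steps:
O/242 = 21/242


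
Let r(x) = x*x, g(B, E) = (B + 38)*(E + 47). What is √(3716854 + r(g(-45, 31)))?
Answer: √4014970 ≈ 2003.7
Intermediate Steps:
g(B, E) = (38 + B)*(47 + E)
r(x) = x²
√(3716854 + r(g(-45, 31))) = √(3716854 + (1786 + 38*31 + 47*(-45) - 45*31)²) = √(3716854 + (1786 + 1178 - 2115 - 1395)²) = √(3716854 + (-546)²) = √(3716854 + 298116) = √4014970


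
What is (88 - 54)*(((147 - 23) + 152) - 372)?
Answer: -3264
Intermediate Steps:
(88 - 54)*(((147 - 23) + 152) - 372) = 34*((124 + 152) - 372) = 34*(276 - 372) = 34*(-96) = -3264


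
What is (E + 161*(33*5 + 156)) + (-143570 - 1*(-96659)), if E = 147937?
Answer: 152707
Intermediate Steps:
(E + 161*(33*5 + 156)) + (-143570 - 1*(-96659)) = (147937 + 161*(33*5 + 156)) + (-143570 - 1*(-96659)) = (147937 + 161*(165 + 156)) + (-143570 + 96659) = (147937 + 161*321) - 46911 = (147937 + 51681) - 46911 = 199618 - 46911 = 152707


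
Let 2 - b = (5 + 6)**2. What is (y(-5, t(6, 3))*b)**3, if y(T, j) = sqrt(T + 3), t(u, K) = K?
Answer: 3370318*I*sqrt(2) ≈ 4.7664e+6*I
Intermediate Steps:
b = -119 (b = 2 - (5 + 6)**2 = 2 - 1*11**2 = 2 - 1*121 = 2 - 121 = -119)
y(T, j) = sqrt(3 + T)
(y(-5, t(6, 3))*b)**3 = (sqrt(3 - 5)*(-119))**3 = (sqrt(-2)*(-119))**3 = ((I*sqrt(2))*(-119))**3 = (-119*I*sqrt(2))**3 = 3370318*I*sqrt(2)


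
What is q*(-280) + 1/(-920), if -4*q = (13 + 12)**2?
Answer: 40249999/920 ≈ 43750.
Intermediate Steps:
q = -625/4 (q = -(13 + 12)**2/4 = -1/4*25**2 = -1/4*625 = -625/4 ≈ -156.25)
q*(-280) + 1/(-920) = -625/4*(-280) + 1/(-920) = 43750 - 1/920 = 40249999/920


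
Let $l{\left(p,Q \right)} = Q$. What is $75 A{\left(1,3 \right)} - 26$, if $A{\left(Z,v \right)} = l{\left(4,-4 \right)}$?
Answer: $-326$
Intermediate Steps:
$A{\left(Z,v \right)} = -4$
$75 A{\left(1,3 \right)} - 26 = 75 \left(-4\right) - 26 = -300 - 26 = -326$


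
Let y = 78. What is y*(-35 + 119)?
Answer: 6552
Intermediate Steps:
y*(-35 + 119) = 78*(-35 + 119) = 78*84 = 6552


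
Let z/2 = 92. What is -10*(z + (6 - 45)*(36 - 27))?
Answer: 1670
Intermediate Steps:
z = 184 (z = 2*92 = 184)
-10*(z + (6 - 45)*(36 - 27)) = -10*(184 + (6 - 45)*(36 - 27)) = -10*(184 - 39*9) = -10*(184 - 351) = -10*(-167) = 1670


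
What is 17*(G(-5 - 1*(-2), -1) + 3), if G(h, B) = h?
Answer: 0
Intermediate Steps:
17*(G(-5 - 1*(-2), -1) + 3) = 17*((-5 - 1*(-2)) + 3) = 17*((-5 + 2) + 3) = 17*(-3 + 3) = 17*0 = 0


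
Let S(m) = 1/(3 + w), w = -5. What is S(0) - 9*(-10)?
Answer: 179/2 ≈ 89.500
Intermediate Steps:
S(m) = -½ (S(m) = 1/(3 - 5) = 1/(-2) = -½)
S(0) - 9*(-10) = -½ - 9*(-10) = -½ + 90 = 179/2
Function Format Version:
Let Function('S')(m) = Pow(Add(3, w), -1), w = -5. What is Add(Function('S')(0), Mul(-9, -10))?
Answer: Rational(179, 2) ≈ 89.500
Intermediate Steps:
Function('S')(m) = Rational(-1, 2) (Function('S')(m) = Pow(Add(3, -5), -1) = Pow(-2, -1) = Rational(-1, 2))
Add(Function('S')(0), Mul(-9, -10)) = Add(Rational(-1, 2), Mul(-9, -10)) = Add(Rational(-1, 2), 90) = Rational(179, 2)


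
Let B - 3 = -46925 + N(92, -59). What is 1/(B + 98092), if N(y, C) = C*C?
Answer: 1/54651 ≈ 1.8298e-5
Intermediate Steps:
N(y, C) = C²
B = -43441 (B = 3 + (-46925 + (-59)²) = 3 + (-46925 + 3481) = 3 - 43444 = -43441)
1/(B + 98092) = 1/(-43441 + 98092) = 1/54651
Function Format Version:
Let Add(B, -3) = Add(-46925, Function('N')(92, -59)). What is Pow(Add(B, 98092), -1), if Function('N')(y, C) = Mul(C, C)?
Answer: Rational(1, 54651) ≈ 1.8298e-5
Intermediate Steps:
Function('N')(y, C) = Pow(C, 2)
B = -43441 (B = Add(3, Add(-46925, Pow(-59, 2))) = Add(3, Add(-46925, 3481)) = Add(3, -43444) = -43441)
Pow(Add(B, 98092), -1) = Pow(Add(-43441, 98092), -1) = Pow(54651, -1) = Rational(1, 54651)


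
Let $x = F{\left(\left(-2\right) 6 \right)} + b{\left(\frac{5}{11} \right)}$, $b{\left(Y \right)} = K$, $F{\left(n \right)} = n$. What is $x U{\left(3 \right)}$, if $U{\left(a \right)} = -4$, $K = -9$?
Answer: $84$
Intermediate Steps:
$b{\left(Y \right)} = -9$
$x = -21$ ($x = \left(-2\right) 6 - 9 = -12 - 9 = -21$)
$x U{\left(3 \right)} = \left(-21\right) \left(-4\right) = 84$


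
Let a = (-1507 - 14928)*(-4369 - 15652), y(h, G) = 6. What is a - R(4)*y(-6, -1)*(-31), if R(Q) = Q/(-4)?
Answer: 329044949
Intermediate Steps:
R(Q) = -Q/4 (R(Q) = Q*(-1/4) = -Q/4)
a = 329045135 (a = -16435*(-20021) = 329045135)
a - R(4)*y(-6, -1)*(-31) = 329045135 - -1/4*4*6*(-31) = 329045135 - (-1*6)*(-31) = 329045135 - (-6)*(-31) = 329045135 - 1*186 = 329045135 - 186 = 329044949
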